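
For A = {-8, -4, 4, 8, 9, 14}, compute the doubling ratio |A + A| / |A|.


|A| = 6.
Compute A + A by enumerating all 36 pairs.
A + A = {-16, -12, -8, -4, 0, 1, 4, 5, 6, 8, 10, 12, 13, 16, 17, 18, 22, 23, 28}, so |A + A| = 19.
K = |A + A| / |A| = 19/6 (already in lowest terms) ≈ 3.1667.
Reference: AP of size 6 gives K = 11/6 ≈ 1.8333; a fully generic set of size 6 gives K ≈ 3.5000.

|A| = 6, |A + A| = 19, K = 19/6.


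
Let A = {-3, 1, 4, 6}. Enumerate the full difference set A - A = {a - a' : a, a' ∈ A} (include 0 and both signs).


A - A = {a - a' : a, a' ∈ A}.
Compute a - a' for each ordered pair (a, a'):
a = -3: -3--3=0, -3-1=-4, -3-4=-7, -3-6=-9
a = 1: 1--3=4, 1-1=0, 1-4=-3, 1-6=-5
a = 4: 4--3=7, 4-1=3, 4-4=0, 4-6=-2
a = 6: 6--3=9, 6-1=5, 6-4=2, 6-6=0
Collecting distinct values (and noting 0 appears from a-a):
A - A = {-9, -7, -5, -4, -3, -2, 0, 2, 3, 4, 5, 7, 9}
|A - A| = 13

A - A = {-9, -7, -5, -4, -3, -2, 0, 2, 3, 4, 5, 7, 9}


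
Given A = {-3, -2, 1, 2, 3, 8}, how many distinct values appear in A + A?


A + A = {a + a' : a, a' ∈ A}; |A| = 6.
General bounds: 2|A| - 1 ≤ |A + A| ≤ |A|(|A|+1)/2, i.e. 11 ≤ |A + A| ≤ 21.
Lower bound 2|A|-1 is attained iff A is an arithmetic progression.
Enumerate sums a + a' for a ≤ a' (symmetric, so this suffices):
a = -3: -3+-3=-6, -3+-2=-5, -3+1=-2, -3+2=-1, -3+3=0, -3+8=5
a = -2: -2+-2=-4, -2+1=-1, -2+2=0, -2+3=1, -2+8=6
a = 1: 1+1=2, 1+2=3, 1+3=4, 1+8=9
a = 2: 2+2=4, 2+3=5, 2+8=10
a = 3: 3+3=6, 3+8=11
a = 8: 8+8=16
Distinct sums: {-6, -5, -4, -2, -1, 0, 1, 2, 3, 4, 5, 6, 9, 10, 11, 16}
|A + A| = 16

|A + A| = 16


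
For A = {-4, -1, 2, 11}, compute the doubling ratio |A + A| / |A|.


|A| = 4.
Compute A + A by enumerating all 16 pairs.
A + A = {-8, -5, -2, 1, 4, 7, 10, 13, 22}, so |A + A| = 9.
K = |A + A| / |A| = 9/4 (already in lowest terms) ≈ 2.2500.
Reference: AP of size 4 gives K = 7/4 ≈ 1.7500; a fully generic set of size 4 gives K ≈ 2.5000.

|A| = 4, |A + A| = 9, K = 9/4.


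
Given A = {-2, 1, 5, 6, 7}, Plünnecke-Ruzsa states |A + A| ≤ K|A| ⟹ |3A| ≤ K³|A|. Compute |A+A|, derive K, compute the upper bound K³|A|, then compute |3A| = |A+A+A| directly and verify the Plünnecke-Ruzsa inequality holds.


|A| = 5.
Step 1: Compute A + A by enumerating all 25 pairs.
A + A = {-4, -1, 2, 3, 4, 5, 6, 7, 8, 10, 11, 12, 13, 14}, so |A + A| = 14.
Step 2: Doubling constant K = |A + A|/|A| = 14/5 = 14/5 ≈ 2.8000.
Step 3: Plünnecke-Ruzsa gives |3A| ≤ K³·|A| = (2.8000)³ · 5 ≈ 109.7600.
Step 4: Compute 3A = A + A + A directly by enumerating all triples (a,b,c) ∈ A³; |3A| = 24.
Step 5: Check 24 ≤ 109.7600? Yes ✓.

K = 14/5, Plünnecke-Ruzsa bound K³|A| ≈ 109.7600, |3A| = 24, inequality holds.


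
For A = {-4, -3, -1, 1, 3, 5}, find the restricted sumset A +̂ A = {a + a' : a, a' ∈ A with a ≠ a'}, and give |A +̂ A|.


Restricted sumset: A +̂ A = {a + a' : a ∈ A, a' ∈ A, a ≠ a'}.
Equivalently, take A + A and drop any sum 2a that is achievable ONLY as a + a for a ∈ A (i.e. sums representable only with equal summands).
Enumerate pairs (a, a') with a < a' (symmetric, so each unordered pair gives one sum; this covers all a ≠ a'):
  -4 + -3 = -7
  -4 + -1 = -5
  -4 + 1 = -3
  -4 + 3 = -1
  -4 + 5 = 1
  -3 + -1 = -4
  -3 + 1 = -2
  -3 + 3 = 0
  -3 + 5 = 2
  -1 + 1 = 0
  -1 + 3 = 2
  -1 + 5 = 4
  1 + 3 = 4
  1 + 5 = 6
  3 + 5 = 8
Collected distinct sums: {-7, -5, -4, -3, -2, -1, 0, 1, 2, 4, 6, 8}
|A +̂ A| = 12
(Reference bound: |A +̂ A| ≥ 2|A| - 3 for |A| ≥ 2, with |A| = 6 giving ≥ 9.)

|A +̂ A| = 12


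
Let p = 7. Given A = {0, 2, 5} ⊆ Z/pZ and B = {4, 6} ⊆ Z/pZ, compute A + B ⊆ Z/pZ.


Work in Z/7Z: reduce every sum a + b modulo 7.
Enumerate all 6 pairs:
a = 0: 0+4=4, 0+6=6
a = 2: 2+4=6, 2+6=1
a = 5: 5+4=2, 5+6=4
Distinct residues collected: {1, 2, 4, 6}
|A + B| = 4 (out of 7 total residues).

A + B = {1, 2, 4, 6}


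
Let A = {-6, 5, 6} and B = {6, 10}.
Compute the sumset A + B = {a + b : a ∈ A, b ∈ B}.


A + B = {a + b : a ∈ A, b ∈ B}.
Enumerate all |A|·|B| = 3·2 = 6 pairs (a, b) and collect distinct sums.
a = -6: -6+6=0, -6+10=4
a = 5: 5+6=11, 5+10=15
a = 6: 6+6=12, 6+10=16
Collecting distinct sums: A + B = {0, 4, 11, 12, 15, 16}
|A + B| = 6

A + B = {0, 4, 11, 12, 15, 16}


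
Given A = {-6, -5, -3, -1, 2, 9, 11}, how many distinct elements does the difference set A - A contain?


A - A = {a - a' : a, a' ∈ A}; |A| = 7.
Bounds: 2|A|-1 ≤ |A - A| ≤ |A|² - |A| + 1, i.e. 13 ≤ |A - A| ≤ 43.
Note: 0 ∈ A - A always (from a - a). The set is symmetric: if d ∈ A - A then -d ∈ A - A.
Enumerate nonzero differences d = a - a' with a > a' (then include -d):
Positive differences: {1, 2, 3, 4, 5, 7, 8, 9, 10, 12, 14, 15, 16, 17}
Full difference set: {0} ∪ (positive diffs) ∪ (negative diffs).
|A - A| = 1 + 2·14 = 29 (matches direct enumeration: 29).

|A - A| = 29


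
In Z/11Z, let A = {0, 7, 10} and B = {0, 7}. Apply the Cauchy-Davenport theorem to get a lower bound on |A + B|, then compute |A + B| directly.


Cauchy-Davenport: |A + B| ≥ min(p, |A| + |B| - 1) for A, B nonempty in Z/pZ.
|A| = 3, |B| = 2, p = 11.
CD lower bound = min(11, 3 + 2 - 1) = min(11, 4) = 4.
Compute A + B mod 11 directly:
a = 0: 0+0=0, 0+7=7
a = 7: 7+0=7, 7+7=3
a = 10: 10+0=10, 10+7=6
A + B = {0, 3, 6, 7, 10}, so |A + B| = 5.
Verify: 5 ≥ 4? Yes ✓.

CD lower bound = 4, actual |A + B| = 5.


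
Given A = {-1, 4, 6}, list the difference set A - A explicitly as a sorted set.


A - A = {a - a' : a, a' ∈ A}.
Compute a - a' for each ordered pair (a, a'):
a = -1: -1--1=0, -1-4=-5, -1-6=-7
a = 4: 4--1=5, 4-4=0, 4-6=-2
a = 6: 6--1=7, 6-4=2, 6-6=0
Collecting distinct values (and noting 0 appears from a-a):
A - A = {-7, -5, -2, 0, 2, 5, 7}
|A - A| = 7

A - A = {-7, -5, -2, 0, 2, 5, 7}


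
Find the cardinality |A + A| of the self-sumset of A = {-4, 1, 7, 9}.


A + A = {a + a' : a, a' ∈ A}; |A| = 4.
General bounds: 2|A| - 1 ≤ |A + A| ≤ |A|(|A|+1)/2, i.e. 7 ≤ |A + A| ≤ 10.
Lower bound 2|A|-1 is attained iff A is an arithmetic progression.
Enumerate sums a + a' for a ≤ a' (symmetric, so this suffices):
a = -4: -4+-4=-8, -4+1=-3, -4+7=3, -4+9=5
a = 1: 1+1=2, 1+7=8, 1+9=10
a = 7: 7+7=14, 7+9=16
a = 9: 9+9=18
Distinct sums: {-8, -3, 2, 3, 5, 8, 10, 14, 16, 18}
|A + A| = 10

|A + A| = 10


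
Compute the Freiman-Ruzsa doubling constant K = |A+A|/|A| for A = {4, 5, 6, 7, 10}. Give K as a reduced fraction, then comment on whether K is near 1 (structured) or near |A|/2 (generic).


|A| = 5.
Compute A + A by enumerating all 25 pairs.
A + A = {8, 9, 10, 11, 12, 13, 14, 15, 16, 17, 20}, so |A + A| = 11.
K = |A + A| / |A| = 11/5 (already in lowest terms) ≈ 2.2000.
Reference: AP of size 5 gives K = 9/5 ≈ 1.8000; a fully generic set of size 5 gives K ≈ 3.0000.

|A| = 5, |A + A| = 11, K = 11/5.


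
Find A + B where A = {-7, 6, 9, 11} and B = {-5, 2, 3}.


A + B = {a + b : a ∈ A, b ∈ B}.
Enumerate all |A|·|B| = 4·3 = 12 pairs (a, b) and collect distinct sums.
a = -7: -7+-5=-12, -7+2=-5, -7+3=-4
a = 6: 6+-5=1, 6+2=8, 6+3=9
a = 9: 9+-5=4, 9+2=11, 9+3=12
a = 11: 11+-5=6, 11+2=13, 11+3=14
Collecting distinct sums: A + B = {-12, -5, -4, 1, 4, 6, 8, 9, 11, 12, 13, 14}
|A + B| = 12

A + B = {-12, -5, -4, 1, 4, 6, 8, 9, 11, 12, 13, 14}


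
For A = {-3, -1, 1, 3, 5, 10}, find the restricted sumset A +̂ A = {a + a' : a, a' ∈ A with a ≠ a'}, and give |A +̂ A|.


Restricted sumset: A +̂ A = {a + a' : a ∈ A, a' ∈ A, a ≠ a'}.
Equivalently, take A + A and drop any sum 2a that is achievable ONLY as a + a for a ∈ A (i.e. sums representable only with equal summands).
Enumerate pairs (a, a') with a < a' (symmetric, so each unordered pair gives one sum; this covers all a ≠ a'):
  -3 + -1 = -4
  -3 + 1 = -2
  -3 + 3 = 0
  -3 + 5 = 2
  -3 + 10 = 7
  -1 + 1 = 0
  -1 + 3 = 2
  -1 + 5 = 4
  -1 + 10 = 9
  1 + 3 = 4
  1 + 5 = 6
  1 + 10 = 11
  3 + 5 = 8
  3 + 10 = 13
  5 + 10 = 15
Collected distinct sums: {-4, -2, 0, 2, 4, 6, 7, 8, 9, 11, 13, 15}
|A +̂ A| = 12
(Reference bound: |A +̂ A| ≥ 2|A| - 3 for |A| ≥ 2, with |A| = 6 giving ≥ 9.)

|A +̂ A| = 12


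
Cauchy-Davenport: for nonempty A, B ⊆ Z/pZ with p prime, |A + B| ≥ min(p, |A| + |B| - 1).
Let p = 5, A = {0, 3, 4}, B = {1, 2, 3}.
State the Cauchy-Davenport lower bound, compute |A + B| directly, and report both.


Cauchy-Davenport: |A + B| ≥ min(p, |A| + |B| - 1) for A, B nonempty in Z/pZ.
|A| = 3, |B| = 3, p = 5.
CD lower bound = min(5, 3 + 3 - 1) = min(5, 5) = 5.
Compute A + B mod 5 directly:
a = 0: 0+1=1, 0+2=2, 0+3=3
a = 3: 3+1=4, 3+2=0, 3+3=1
a = 4: 4+1=0, 4+2=1, 4+3=2
A + B = {0, 1, 2, 3, 4}, so |A + B| = 5.
Verify: 5 ≥ 5? Yes ✓.

CD lower bound = 5, actual |A + B| = 5.


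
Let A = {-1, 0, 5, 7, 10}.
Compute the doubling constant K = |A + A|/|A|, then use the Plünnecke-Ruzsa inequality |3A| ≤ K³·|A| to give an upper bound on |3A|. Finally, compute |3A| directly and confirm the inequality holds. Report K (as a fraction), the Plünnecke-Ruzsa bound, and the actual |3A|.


|A| = 5.
Step 1: Compute A + A by enumerating all 25 pairs.
A + A = {-2, -1, 0, 4, 5, 6, 7, 9, 10, 12, 14, 15, 17, 20}, so |A + A| = 14.
Step 2: Doubling constant K = |A + A|/|A| = 14/5 = 14/5 ≈ 2.8000.
Step 3: Plünnecke-Ruzsa gives |3A| ≤ K³·|A| = (2.8000)³ · 5 ≈ 109.7600.
Step 4: Compute 3A = A + A + A directly by enumerating all triples (a,b,c) ∈ A³; |3A| = 27.
Step 5: Check 27 ≤ 109.7600? Yes ✓.

K = 14/5, Plünnecke-Ruzsa bound K³|A| ≈ 109.7600, |3A| = 27, inequality holds.


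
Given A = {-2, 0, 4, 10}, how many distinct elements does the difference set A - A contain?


A - A = {a - a' : a, a' ∈ A}; |A| = 4.
Bounds: 2|A|-1 ≤ |A - A| ≤ |A|² - |A| + 1, i.e. 7 ≤ |A - A| ≤ 13.
Note: 0 ∈ A - A always (from a - a). The set is symmetric: if d ∈ A - A then -d ∈ A - A.
Enumerate nonzero differences d = a - a' with a > a' (then include -d):
Positive differences: {2, 4, 6, 10, 12}
Full difference set: {0} ∪ (positive diffs) ∪ (negative diffs).
|A - A| = 1 + 2·5 = 11 (matches direct enumeration: 11).

|A - A| = 11


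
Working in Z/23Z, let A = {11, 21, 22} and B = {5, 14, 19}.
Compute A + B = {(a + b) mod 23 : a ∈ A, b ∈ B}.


Work in Z/23Z: reduce every sum a + b modulo 23.
Enumerate all 9 pairs:
a = 11: 11+5=16, 11+14=2, 11+19=7
a = 21: 21+5=3, 21+14=12, 21+19=17
a = 22: 22+5=4, 22+14=13, 22+19=18
Distinct residues collected: {2, 3, 4, 7, 12, 13, 16, 17, 18}
|A + B| = 9 (out of 23 total residues).

A + B = {2, 3, 4, 7, 12, 13, 16, 17, 18}


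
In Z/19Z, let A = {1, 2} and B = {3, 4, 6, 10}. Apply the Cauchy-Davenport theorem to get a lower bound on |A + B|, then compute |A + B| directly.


Cauchy-Davenport: |A + B| ≥ min(p, |A| + |B| - 1) for A, B nonempty in Z/pZ.
|A| = 2, |B| = 4, p = 19.
CD lower bound = min(19, 2 + 4 - 1) = min(19, 5) = 5.
Compute A + B mod 19 directly:
a = 1: 1+3=4, 1+4=5, 1+6=7, 1+10=11
a = 2: 2+3=5, 2+4=6, 2+6=8, 2+10=12
A + B = {4, 5, 6, 7, 8, 11, 12}, so |A + B| = 7.
Verify: 7 ≥ 5? Yes ✓.

CD lower bound = 5, actual |A + B| = 7.


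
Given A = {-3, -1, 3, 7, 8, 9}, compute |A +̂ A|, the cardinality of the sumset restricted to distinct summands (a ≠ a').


Restricted sumset: A +̂ A = {a + a' : a ∈ A, a' ∈ A, a ≠ a'}.
Equivalently, take A + A and drop any sum 2a that is achievable ONLY as a + a for a ∈ A (i.e. sums representable only with equal summands).
Enumerate pairs (a, a') with a < a' (symmetric, so each unordered pair gives one sum; this covers all a ≠ a'):
  -3 + -1 = -4
  -3 + 3 = 0
  -3 + 7 = 4
  -3 + 8 = 5
  -3 + 9 = 6
  -1 + 3 = 2
  -1 + 7 = 6
  -1 + 8 = 7
  -1 + 9 = 8
  3 + 7 = 10
  3 + 8 = 11
  3 + 9 = 12
  7 + 8 = 15
  7 + 9 = 16
  8 + 9 = 17
Collected distinct sums: {-4, 0, 2, 4, 5, 6, 7, 8, 10, 11, 12, 15, 16, 17}
|A +̂ A| = 14
(Reference bound: |A +̂ A| ≥ 2|A| - 3 for |A| ≥ 2, with |A| = 6 giving ≥ 9.)

|A +̂ A| = 14


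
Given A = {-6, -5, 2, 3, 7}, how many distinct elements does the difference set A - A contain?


A - A = {a - a' : a, a' ∈ A}; |A| = 5.
Bounds: 2|A|-1 ≤ |A - A| ≤ |A|² - |A| + 1, i.e. 9 ≤ |A - A| ≤ 21.
Note: 0 ∈ A - A always (from a - a). The set is symmetric: if d ∈ A - A then -d ∈ A - A.
Enumerate nonzero differences d = a - a' with a > a' (then include -d):
Positive differences: {1, 4, 5, 7, 8, 9, 12, 13}
Full difference set: {0} ∪ (positive diffs) ∪ (negative diffs).
|A - A| = 1 + 2·8 = 17 (matches direct enumeration: 17).

|A - A| = 17


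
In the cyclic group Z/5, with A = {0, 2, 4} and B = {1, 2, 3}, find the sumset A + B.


Work in Z/5Z: reduce every sum a + b modulo 5.
Enumerate all 9 pairs:
a = 0: 0+1=1, 0+2=2, 0+3=3
a = 2: 2+1=3, 2+2=4, 2+3=0
a = 4: 4+1=0, 4+2=1, 4+3=2
Distinct residues collected: {0, 1, 2, 3, 4}
|A + B| = 5 (out of 5 total residues).

A + B = {0, 1, 2, 3, 4}


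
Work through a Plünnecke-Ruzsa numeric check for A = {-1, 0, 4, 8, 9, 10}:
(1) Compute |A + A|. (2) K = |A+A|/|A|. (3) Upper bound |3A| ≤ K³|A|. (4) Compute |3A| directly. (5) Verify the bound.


|A| = 6.
Step 1: Compute A + A by enumerating all 36 pairs.
A + A = {-2, -1, 0, 3, 4, 7, 8, 9, 10, 12, 13, 14, 16, 17, 18, 19, 20}, so |A + A| = 17.
Step 2: Doubling constant K = |A + A|/|A| = 17/6 = 17/6 ≈ 2.8333.
Step 3: Plünnecke-Ruzsa gives |3A| ≤ K³·|A| = (2.8333)³ · 6 ≈ 136.4722.
Step 4: Compute 3A = A + A + A directly by enumerating all triples (a,b,c) ∈ A³; |3A| = 32.
Step 5: Check 32 ≤ 136.4722? Yes ✓.

K = 17/6, Plünnecke-Ruzsa bound K³|A| ≈ 136.4722, |3A| = 32, inequality holds.


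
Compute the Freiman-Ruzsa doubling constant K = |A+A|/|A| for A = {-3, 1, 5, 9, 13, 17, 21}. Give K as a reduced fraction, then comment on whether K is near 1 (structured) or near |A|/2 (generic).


|A| = 7.
Compute A + A by enumerating all 49 pairs.
A + A = {-6, -2, 2, 6, 10, 14, 18, 22, 26, 30, 34, 38, 42}, so |A + A| = 13.
K = |A + A| / |A| = 13/7 (already in lowest terms) ≈ 1.8571.
Reference: AP of size 7 gives K = 13/7 ≈ 1.8571; a fully generic set of size 7 gives K ≈ 4.0000.

|A| = 7, |A + A| = 13, K = 13/7.


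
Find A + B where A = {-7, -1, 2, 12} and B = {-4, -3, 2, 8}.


A + B = {a + b : a ∈ A, b ∈ B}.
Enumerate all |A|·|B| = 4·4 = 16 pairs (a, b) and collect distinct sums.
a = -7: -7+-4=-11, -7+-3=-10, -7+2=-5, -7+8=1
a = -1: -1+-4=-5, -1+-3=-4, -1+2=1, -1+8=7
a = 2: 2+-4=-2, 2+-3=-1, 2+2=4, 2+8=10
a = 12: 12+-4=8, 12+-3=9, 12+2=14, 12+8=20
Collecting distinct sums: A + B = {-11, -10, -5, -4, -2, -1, 1, 4, 7, 8, 9, 10, 14, 20}
|A + B| = 14

A + B = {-11, -10, -5, -4, -2, -1, 1, 4, 7, 8, 9, 10, 14, 20}


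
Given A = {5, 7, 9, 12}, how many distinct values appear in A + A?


A + A = {a + a' : a, a' ∈ A}; |A| = 4.
General bounds: 2|A| - 1 ≤ |A + A| ≤ |A|(|A|+1)/2, i.e. 7 ≤ |A + A| ≤ 10.
Lower bound 2|A|-1 is attained iff A is an arithmetic progression.
Enumerate sums a + a' for a ≤ a' (symmetric, so this suffices):
a = 5: 5+5=10, 5+7=12, 5+9=14, 5+12=17
a = 7: 7+7=14, 7+9=16, 7+12=19
a = 9: 9+9=18, 9+12=21
a = 12: 12+12=24
Distinct sums: {10, 12, 14, 16, 17, 18, 19, 21, 24}
|A + A| = 9

|A + A| = 9


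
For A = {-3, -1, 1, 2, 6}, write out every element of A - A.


A - A = {a - a' : a, a' ∈ A}.
Compute a - a' for each ordered pair (a, a'):
a = -3: -3--3=0, -3--1=-2, -3-1=-4, -3-2=-5, -3-6=-9
a = -1: -1--3=2, -1--1=0, -1-1=-2, -1-2=-3, -1-6=-7
a = 1: 1--3=4, 1--1=2, 1-1=0, 1-2=-1, 1-6=-5
a = 2: 2--3=5, 2--1=3, 2-1=1, 2-2=0, 2-6=-4
a = 6: 6--3=9, 6--1=7, 6-1=5, 6-2=4, 6-6=0
Collecting distinct values (and noting 0 appears from a-a):
A - A = {-9, -7, -5, -4, -3, -2, -1, 0, 1, 2, 3, 4, 5, 7, 9}
|A - A| = 15

A - A = {-9, -7, -5, -4, -3, -2, -1, 0, 1, 2, 3, 4, 5, 7, 9}


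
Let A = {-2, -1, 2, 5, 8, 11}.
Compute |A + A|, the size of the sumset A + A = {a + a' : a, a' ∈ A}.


A + A = {a + a' : a, a' ∈ A}; |A| = 6.
General bounds: 2|A| - 1 ≤ |A + A| ≤ |A|(|A|+1)/2, i.e. 11 ≤ |A + A| ≤ 21.
Lower bound 2|A|-1 is attained iff A is an arithmetic progression.
Enumerate sums a + a' for a ≤ a' (symmetric, so this suffices):
a = -2: -2+-2=-4, -2+-1=-3, -2+2=0, -2+5=3, -2+8=6, -2+11=9
a = -1: -1+-1=-2, -1+2=1, -1+5=4, -1+8=7, -1+11=10
a = 2: 2+2=4, 2+5=7, 2+8=10, 2+11=13
a = 5: 5+5=10, 5+8=13, 5+11=16
a = 8: 8+8=16, 8+11=19
a = 11: 11+11=22
Distinct sums: {-4, -3, -2, 0, 1, 3, 4, 6, 7, 9, 10, 13, 16, 19, 22}
|A + A| = 15

|A + A| = 15


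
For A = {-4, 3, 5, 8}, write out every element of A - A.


A - A = {a - a' : a, a' ∈ A}.
Compute a - a' for each ordered pair (a, a'):
a = -4: -4--4=0, -4-3=-7, -4-5=-9, -4-8=-12
a = 3: 3--4=7, 3-3=0, 3-5=-2, 3-8=-5
a = 5: 5--4=9, 5-3=2, 5-5=0, 5-8=-3
a = 8: 8--4=12, 8-3=5, 8-5=3, 8-8=0
Collecting distinct values (and noting 0 appears from a-a):
A - A = {-12, -9, -7, -5, -3, -2, 0, 2, 3, 5, 7, 9, 12}
|A - A| = 13

A - A = {-12, -9, -7, -5, -3, -2, 0, 2, 3, 5, 7, 9, 12}


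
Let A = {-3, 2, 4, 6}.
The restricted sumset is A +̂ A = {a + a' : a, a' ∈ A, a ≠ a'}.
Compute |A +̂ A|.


Restricted sumset: A +̂ A = {a + a' : a ∈ A, a' ∈ A, a ≠ a'}.
Equivalently, take A + A and drop any sum 2a that is achievable ONLY as a + a for a ∈ A (i.e. sums representable only with equal summands).
Enumerate pairs (a, a') with a < a' (symmetric, so each unordered pair gives one sum; this covers all a ≠ a'):
  -3 + 2 = -1
  -3 + 4 = 1
  -3 + 6 = 3
  2 + 4 = 6
  2 + 6 = 8
  4 + 6 = 10
Collected distinct sums: {-1, 1, 3, 6, 8, 10}
|A +̂ A| = 6
(Reference bound: |A +̂ A| ≥ 2|A| - 3 for |A| ≥ 2, with |A| = 4 giving ≥ 5.)

|A +̂ A| = 6


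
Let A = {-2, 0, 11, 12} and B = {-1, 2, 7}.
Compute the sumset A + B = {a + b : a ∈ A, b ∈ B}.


A + B = {a + b : a ∈ A, b ∈ B}.
Enumerate all |A|·|B| = 4·3 = 12 pairs (a, b) and collect distinct sums.
a = -2: -2+-1=-3, -2+2=0, -2+7=5
a = 0: 0+-1=-1, 0+2=2, 0+7=7
a = 11: 11+-1=10, 11+2=13, 11+7=18
a = 12: 12+-1=11, 12+2=14, 12+7=19
Collecting distinct sums: A + B = {-3, -1, 0, 2, 5, 7, 10, 11, 13, 14, 18, 19}
|A + B| = 12

A + B = {-3, -1, 0, 2, 5, 7, 10, 11, 13, 14, 18, 19}


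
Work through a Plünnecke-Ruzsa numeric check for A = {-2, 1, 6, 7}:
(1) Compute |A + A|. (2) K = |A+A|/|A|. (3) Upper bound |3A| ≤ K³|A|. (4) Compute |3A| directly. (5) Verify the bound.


|A| = 4.
Step 1: Compute A + A by enumerating all 16 pairs.
A + A = {-4, -1, 2, 4, 5, 7, 8, 12, 13, 14}, so |A + A| = 10.
Step 2: Doubling constant K = |A + A|/|A| = 10/4 = 10/4 ≈ 2.5000.
Step 3: Plünnecke-Ruzsa gives |3A| ≤ K³·|A| = (2.5000)³ · 4 ≈ 62.5000.
Step 4: Compute 3A = A + A + A directly by enumerating all triples (a,b,c) ∈ A³; |3A| = 19.
Step 5: Check 19 ≤ 62.5000? Yes ✓.

K = 10/4, Plünnecke-Ruzsa bound K³|A| ≈ 62.5000, |3A| = 19, inequality holds.


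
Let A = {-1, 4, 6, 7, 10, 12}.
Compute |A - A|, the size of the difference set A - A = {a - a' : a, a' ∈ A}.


A - A = {a - a' : a, a' ∈ A}; |A| = 6.
Bounds: 2|A|-1 ≤ |A - A| ≤ |A|² - |A| + 1, i.e. 11 ≤ |A - A| ≤ 31.
Note: 0 ∈ A - A always (from a - a). The set is symmetric: if d ∈ A - A then -d ∈ A - A.
Enumerate nonzero differences d = a - a' with a > a' (then include -d):
Positive differences: {1, 2, 3, 4, 5, 6, 7, 8, 11, 13}
Full difference set: {0} ∪ (positive diffs) ∪ (negative diffs).
|A - A| = 1 + 2·10 = 21 (matches direct enumeration: 21).

|A - A| = 21


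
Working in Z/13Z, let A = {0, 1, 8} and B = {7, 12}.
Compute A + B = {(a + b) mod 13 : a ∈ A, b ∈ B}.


Work in Z/13Z: reduce every sum a + b modulo 13.
Enumerate all 6 pairs:
a = 0: 0+7=7, 0+12=12
a = 1: 1+7=8, 1+12=0
a = 8: 8+7=2, 8+12=7
Distinct residues collected: {0, 2, 7, 8, 12}
|A + B| = 5 (out of 13 total residues).

A + B = {0, 2, 7, 8, 12}


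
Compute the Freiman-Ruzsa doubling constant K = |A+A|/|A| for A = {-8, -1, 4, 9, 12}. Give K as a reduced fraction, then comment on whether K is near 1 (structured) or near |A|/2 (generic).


|A| = 5.
Compute A + A by enumerating all 25 pairs.
A + A = {-16, -9, -4, -2, 1, 3, 4, 8, 11, 13, 16, 18, 21, 24}, so |A + A| = 14.
K = |A + A| / |A| = 14/5 (already in lowest terms) ≈ 2.8000.
Reference: AP of size 5 gives K = 9/5 ≈ 1.8000; a fully generic set of size 5 gives K ≈ 3.0000.

|A| = 5, |A + A| = 14, K = 14/5.


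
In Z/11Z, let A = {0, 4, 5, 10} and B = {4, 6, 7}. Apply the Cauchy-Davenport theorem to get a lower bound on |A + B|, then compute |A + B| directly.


Cauchy-Davenport: |A + B| ≥ min(p, |A| + |B| - 1) for A, B nonempty in Z/pZ.
|A| = 4, |B| = 3, p = 11.
CD lower bound = min(11, 4 + 3 - 1) = min(11, 6) = 6.
Compute A + B mod 11 directly:
a = 0: 0+4=4, 0+6=6, 0+7=7
a = 4: 4+4=8, 4+6=10, 4+7=0
a = 5: 5+4=9, 5+6=0, 5+7=1
a = 10: 10+4=3, 10+6=5, 10+7=6
A + B = {0, 1, 3, 4, 5, 6, 7, 8, 9, 10}, so |A + B| = 10.
Verify: 10 ≥ 6? Yes ✓.

CD lower bound = 6, actual |A + B| = 10.


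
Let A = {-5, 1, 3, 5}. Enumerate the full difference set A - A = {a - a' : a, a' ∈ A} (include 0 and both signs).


A - A = {a - a' : a, a' ∈ A}.
Compute a - a' for each ordered pair (a, a'):
a = -5: -5--5=0, -5-1=-6, -5-3=-8, -5-5=-10
a = 1: 1--5=6, 1-1=0, 1-3=-2, 1-5=-4
a = 3: 3--5=8, 3-1=2, 3-3=0, 3-5=-2
a = 5: 5--5=10, 5-1=4, 5-3=2, 5-5=0
Collecting distinct values (and noting 0 appears from a-a):
A - A = {-10, -8, -6, -4, -2, 0, 2, 4, 6, 8, 10}
|A - A| = 11

A - A = {-10, -8, -6, -4, -2, 0, 2, 4, 6, 8, 10}


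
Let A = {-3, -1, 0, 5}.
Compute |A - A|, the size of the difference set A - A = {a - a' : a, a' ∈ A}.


A - A = {a - a' : a, a' ∈ A}; |A| = 4.
Bounds: 2|A|-1 ≤ |A - A| ≤ |A|² - |A| + 1, i.e. 7 ≤ |A - A| ≤ 13.
Note: 0 ∈ A - A always (from a - a). The set is symmetric: if d ∈ A - A then -d ∈ A - A.
Enumerate nonzero differences d = a - a' with a > a' (then include -d):
Positive differences: {1, 2, 3, 5, 6, 8}
Full difference set: {0} ∪ (positive diffs) ∪ (negative diffs).
|A - A| = 1 + 2·6 = 13 (matches direct enumeration: 13).

|A - A| = 13


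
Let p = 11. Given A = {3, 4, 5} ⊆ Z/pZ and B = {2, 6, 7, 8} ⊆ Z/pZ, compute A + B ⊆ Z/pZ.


Work in Z/11Z: reduce every sum a + b modulo 11.
Enumerate all 12 pairs:
a = 3: 3+2=5, 3+6=9, 3+7=10, 3+8=0
a = 4: 4+2=6, 4+6=10, 4+7=0, 4+8=1
a = 5: 5+2=7, 5+6=0, 5+7=1, 5+8=2
Distinct residues collected: {0, 1, 2, 5, 6, 7, 9, 10}
|A + B| = 8 (out of 11 total residues).

A + B = {0, 1, 2, 5, 6, 7, 9, 10}


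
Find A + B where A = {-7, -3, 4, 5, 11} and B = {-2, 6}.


A + B = {a + b : a ∈ A, b ∈ B}.
Enumerate all |A|·|B| = 5·2 = 10 pairs (a, b) and collect distinct sums.
a = -7: -7+-2=-9, -7+6=-1
a = -3: -3+-2=-5, -3+6=3
a = 4: 4+-2=2, 4+6=10
a = 5: 5+-2=3, 5+6=11
a = 11: 11+-2=9, 11+6=17
Collecting distinct sums: A + B = {-9, -5, -1, 2, 3, 9, 10, 11, 17}
|A + B| = 9

A + B = {-9, -5, -1, 2, 3, 9, 10, 11, 17}


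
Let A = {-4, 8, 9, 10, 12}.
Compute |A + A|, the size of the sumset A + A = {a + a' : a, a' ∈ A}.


A + A = {a + a' : a, a' ∈ A}; |A| = 5.
General bounds: 2|A| - 1 ≤ |A + A| ≤ |A|(|A|+1)/2, i.e. 9 ≤ |A + A| ≤ 15.
Lower bound 2|A|-1 is attained iff A is an arithmetic progression.
Enumerate sums a + a' for a ≤ a' (symmetric, so this suffices):
a = -4: -4+-4=-8, -4+8=4, -4+9=5, -4+10=6, -4+12=8
a = 8: 8+8=16, 8+9=17, 8+10=18, 8+12=20
a = 9: 9+9=18, 9+10=19, 9+12=21
a = 10: 10+10=20, 10+12=22
a = 12: 12+12=24
Distinct sums: {-8, 4, 5, 6, 8, 16, 17, 18, 19, 20, 21, 22, 24}
|A + A| = 13

|A + A| = 13


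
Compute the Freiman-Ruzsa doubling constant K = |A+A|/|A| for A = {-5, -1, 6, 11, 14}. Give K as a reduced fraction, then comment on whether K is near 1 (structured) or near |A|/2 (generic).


|A| = 5.
Compute A + A by enumerating all 25 pairs.
A + A = {-10, -6, -2, 1, 5, 6, 9, 10, 12, 13, 17, 20, 22, 25, 28}, so |A + A| = 15.
K = |A + A| / |A| = 15/5 = 3/1 ≈ 3.0000.
Reference: AP of size 5 gives K = 9/5 ≈ 1.8000; a fully generic set of size 5 gives K ≈ 3.0000.

|A| = 5, |A + A| = 15, K = 15/5 = 3/1.


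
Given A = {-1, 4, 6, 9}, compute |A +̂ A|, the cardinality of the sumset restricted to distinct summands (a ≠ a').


Restricted sumset: A +̂ A = {a + a' : a ∈ A, a' ∈ A, a ≠ a'}.
Equivalently, take A + A and drop any sum 2a that is achievable ONLY as a + a for a ∈ A (i.e. sums representable only with equal summands).
Enumerate pairs (a, a') with a < a' (symmetric, so each unordered pair gives one sum; this covers all a ≠ a'):
  -1 + 4 = 3
  -1 + 6 = 5
  -1 + 9 = 8
  4 + 6 = 10
  4 + 9 = 13
  6 + 9 = 15
Collected distinct sums: {3, 5, 8, 10, 13, 15}
|A +̂ A| = 6
(Reference bound: |A +̂ A| ≥ 2|A| - 3 for |A| ≥ 2, with |A| = 4 giving ≥ 5.)

|A +̂ A| = 6


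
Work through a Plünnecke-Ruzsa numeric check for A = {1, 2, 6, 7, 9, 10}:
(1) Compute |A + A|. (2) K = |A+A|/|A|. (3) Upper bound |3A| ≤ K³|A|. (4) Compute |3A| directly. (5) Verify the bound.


|A| = 6.
Step 1: Compute A + A by enumerating all 36 pairs.
A + A = {2, 3, 4, 7, 8, 9, 10, 11, 12, 13, 14, 15, 16, 17, 18, 19, 20}, so |A + A| = 17.
Step 2: Doubling constant K = |A + A|/|A| = 17/6 = 17/6 ≈ 2.8333.
Step 3: Plünnecke-Ruzsa gives |3A| ≤ K³·|A| = (2.8333)³ · 6 ≈ 136.4722.
Step 4: Compute 3A = A + A + A directly by enumerating all triples (a,b,c) ∈ A³; |3A| = 27.
Step 5: Check 27 ≤ 136.4722? Yes ✓.

K = 17/6, Plünnecke-Ruzsa bound K³|A| ≈ 136.4722, |3A| = 27, inequality holds.


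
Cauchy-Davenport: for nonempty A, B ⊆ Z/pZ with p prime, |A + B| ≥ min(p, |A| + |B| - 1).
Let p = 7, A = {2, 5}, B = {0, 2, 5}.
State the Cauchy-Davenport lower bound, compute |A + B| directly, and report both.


Cauchy-Davenport: |A + B| ≥ min(p, |A| + |B| - 1) for A, B nonempty in Z/pZ.
|A| = 2, |B| = 3, p = 7.
CD lower bound = min(7, 2 + 3 - 1) = min(7, 4) = 4.
Compute A + B mod 7 directly:
a = 2: 2+0=2, 2+2=4, 2+5=0
a = 5: 5+0=5, 5+2=0, 5+5=3
A + B = {0, 2, 3, 4, 5}, so |A + B| = 5.
Verify: 5 ≥ 4? Yes ✓.

CD lower bound = 4, actual |A + B| = 5.


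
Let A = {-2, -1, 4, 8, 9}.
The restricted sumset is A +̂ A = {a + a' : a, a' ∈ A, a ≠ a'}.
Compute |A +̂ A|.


Restricted sumset: A +̂ A = {a + a' : a ∈ A, a' ∈ A, a ≠ a'}.
Equivalently, take A + A and drop any sum 2a that is achievable ONLY as a + a for a ∈ A (i.e. sums representable only with equal summands).
Enumerate pairs (a, a') with a < a' (symmetric, so each unordered pair gives one sum; this covers all a ≠ a'):
  -2 + -1 = -3
  -2 + 4 = 2
  -2 + 8 = 6
  -2 + 9 = 7
  -1 + 4 = 3
  -1 + 8 = 7
  -1 + 9 = 8
  4 + 8 = 12
  4 + 9 = 13
  8 + 9 = 17
Collected distinct sums: {-3, 2, 3, 6, 7, 8, 12, 13, 17}
|A +̂ A| = 9
(Reference bound: |A +̂ A| ≥ 2|A| - 3 for |A| ≥ 2, with |A| = 5 giving ≥ 7.)

|A +̂ A| = 9


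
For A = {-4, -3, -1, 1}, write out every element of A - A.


A - A = {a - a' : a, a' ∈ A}.
Compute a - a' for each ordered pair (a, a'):
a = -4: -4--4=0, -4--3=-1, -4--1=-3, -4-1=-5
a = -3: -3--4=1, -3--3=0, -3--1=-2, -3-1=-4
a = -1: -1--4=3, -1--3=2, -1--1=0, -1-1=-2
a = 1: 1--4=5, 1--3=4, 1--1=2, 1-1=0
Collecting distinct values (and noting 0 appears from a-a):
A - A = {-5, -4, -3, -2, -1, 0, 1, 2, 3, 4, 5}
|A - A| = 11

A - A = {-5, -4, -3, -2, -1, 0, 1, 2, 3, 4, 5}


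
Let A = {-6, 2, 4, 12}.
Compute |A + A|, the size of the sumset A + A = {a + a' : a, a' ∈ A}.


A + A = {a + a' : a, a' ∈ A}; |A| = 4.
General bounds: 2|A| - 1 ≤ |A + A| ≤ |A|(|A|+1)/2, i.e. 7 ≤ |A + A| ≤ 10.
Lower bound 2|A|-1 is attained iff A is an arithmetic progression.
Enumerate sums a + a' for a ≤ a' (symmetric, so this suffices):
a = -6: -6+-6=-12, -6+2=-4, -6+4=-2, -6+12=6
a = 2: 2+2=4, 2+4=6, 2+12=14
a = 4: 4+4=8, 4+12=16
a = 12: 12+12=24
Distinct sums: {-12, -4, -2, 4, 6, 8, 14, 16, 24}
|A + A| = 9

|A + A| = 9


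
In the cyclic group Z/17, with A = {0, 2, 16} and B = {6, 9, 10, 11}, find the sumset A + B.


Work in Z/17Z: reduce every sum a + b modulo 17.
Enumerate all 12 pairs:
a = 0: 0+6=6, 0+9=9, 0+10=10, 0+11=11
a = 2: 2+6=8, 2+9=11, 2+10=12, 2+11=13
a = 16: 16+6=5, 16+9=8, 16+10=9, 16+11=10
Distinct residues collected: {5, 6, 8, 9, 10, 11, 12, 13}
|A + B| = 8 (out of 17 total residues).

A + B = {5, 6, 8, 9, 10, 11, 12, 13}


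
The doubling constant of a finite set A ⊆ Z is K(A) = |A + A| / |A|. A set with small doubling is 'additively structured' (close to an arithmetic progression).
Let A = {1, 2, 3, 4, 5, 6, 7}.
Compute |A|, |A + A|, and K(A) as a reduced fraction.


|A| = 7.
Compute A + A by enumerating all 49 pairs.
A + A = {2, 3, 4, 5, 6, 7, 8, 9, 10, 11, 12, 13, 14}, so |A + A| = 13.
K = |A + A| / |A| = 13/7 (already in lowest terms) ≈ 1.8571.
Reference: AP of size 7 gives K = 13/7 ≈ 1.8571; a fully generic set of size 7 gives K ≈ 4.0000.

|A| = 7, |A + A| = 13, K = 13/7.


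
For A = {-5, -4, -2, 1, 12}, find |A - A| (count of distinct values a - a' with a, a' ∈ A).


A - A = {a - a' : a, a' ∈ A}; |A| = 5.
Bounds: 2|A|-1 ≤ |A - A| ≤ |A|² - |A| + 1, i.e. 9 ≤ |A - A| ≤ 21.
Note: 0 ∈ A - A always (from a - a). The set is symmetric: if d ∈ A - A then -d ∈ A - A.
Enumerate nonzero differences d = a - a' with a > a' (then include -d):
Positive differences: {1, 2, 3, 5, 6, 11, 14, 16, 17}
Full difference set: {0} ∪ (positive diffs) ∪ (negative diffs).
|A - A| = 1 + 2·9 = 19 (matches direct enumeration: 19).

|A - A| = 19


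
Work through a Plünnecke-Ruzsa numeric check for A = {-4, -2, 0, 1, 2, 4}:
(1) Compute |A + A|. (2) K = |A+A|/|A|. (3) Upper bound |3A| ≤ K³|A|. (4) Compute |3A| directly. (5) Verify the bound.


|A| = 6.
Step 1: Compute A + A by enumerating all 36 pairs.
A + A = {-8, -6, -4, -3, -2, -1, 0, 1, 2, 3, 4, 5, 6, 8}, so |A + A| = 14.
Step 2: Doubling constant K = |A + A|/|A| = 14/6 = 14/6 ≈ 2.3333.
Step 3: Plünnecke-Ruzsa gives |3A| ≤ K³·|A| = (2.3333)³ · 6 ≈ 76.2222.
Step 4: Compute 3A = A + A + A directly by enumerating all triples (a,b,c) ∈ A³; |3A| = 22.
Step 5: Check 22 ≤ 76.2222? Yes ✓.

K = 14/6, Plünnecke-Ruzsa bound K³|A| ≈ 76.2222, |3A| = 22, inequality holds.


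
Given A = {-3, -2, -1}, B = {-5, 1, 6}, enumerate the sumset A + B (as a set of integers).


A + B = {a + b : a ∈ A, b ∈ B}.
Enumerate all |A|·|B| = 3·3 = 9 pairs (a, b) and collect distinct sums.
a = -3: -3+-5=-8, -3+1=-2, -3+6=3
a = -2: -2+-5=-7, -2+1=-1, -2+6=4
a = -1: -1+-5=-6, -1+1=0, -1+6=5
Collecting distinct sums: A + B = {-8, -7, -6, -2, -1, 0, 3, 4, 5}
|A + B| = 9

A + B = {-8, -7, -6, -2, -1, 0, 3, 4, 5}


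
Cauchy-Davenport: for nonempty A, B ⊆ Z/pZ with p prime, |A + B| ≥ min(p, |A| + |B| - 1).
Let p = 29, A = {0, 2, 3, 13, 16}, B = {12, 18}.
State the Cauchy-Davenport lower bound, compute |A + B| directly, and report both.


Cauchy-Davenport: |A + B| ≥ min(p, |A| + |B| - 1) for A, B nonempty in Z/pZ.
|A| = 5, |B| = 2, p = 29.
CD lower bound = min(29, 5 + 2 - 1) = min(29, 6) = 6.
Compute A + B mod 29 directly:
a = 0: 0+12=12, 0+18=18
a = 2: 2+12=14, 2+18=20
a = 3: 3+12=15, 3+18=21
a = 13: 13+12=25, 13+18=2
a = 16: 16+12=28, 16+18=5
A + B = {2, 5, 12, 14, 15, 18, 20, 21, 25, 28}, so |A + B| = 10.
Verify: 10 ≥ 6? Yes ✓.

CD lower bound = 6, actual |A + B| = 10.


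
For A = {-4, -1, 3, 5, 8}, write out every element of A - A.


A - A = {a - a' : a, a' ∈ A}.
Compute a - a' for each ordered pair (a, a'):
a = -4: -4--4=0, -4--1=-3, -4-3=-7, -4-5=-9, -4-8=-12
a = -1: -1--4=3, -1--1=0, -1-3=-4, -1-5=-6, -1-8=-9
a = 3: 3--4=7, 3--1=4, 3-3=0, 3-5=-2, 3-8=-5
a = 5: 5--4=9, 5--1=6, 5-3=2, 5-5=0, 5-8=-3
a = 8: 8--4=12, 8--1=9, 8-3=5, 8-5=3, 8-8=0
Collecting distinct values (and noting 0 appears from a-a):
A - A = {-12, -9, -7, -6, -5, -4, -3, -2, 0, 2, 3, 4, 5, 6, 7, 9, 12}
|A - A| = 17

A - A = {-12, -9, -7, -6, -5, -4, -3, -2, 0, 2, 3, 4, 5, 6, 7, 9, 12}


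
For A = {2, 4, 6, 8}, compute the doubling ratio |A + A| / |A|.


|A| = 4.
Compute A + A by enumerating all 16 pairs.
A + A = {4, 6, 8, 10, 12, 14, 16}, so |A + A| = 7.
K = |A + A| / |A| = 7/4 (already in lowest terms) ≈ 1.7500.
Reference: AP of size 4 gives K = 7/4 ≈ 1.7500; a fully generic set of size 4 gives K ≈ 2.5000.

|A| = 4, |A + A| = 7, K = 7/4.


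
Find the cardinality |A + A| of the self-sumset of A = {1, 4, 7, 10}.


A + A = {a + a' : a, a' ∈ A}; |A| = 4.
General bounds: 2|A| - 1 ≤ |A + A| ≤ |A|(|A|+1)/2, i.e. 7 ≤ |A + A| ≤ 10.
Lower bound 2|A|-1 is attained iff A is an arithmetic progression.
Enumerate sums a + a' for a ≤ a' (symmetric, so this suffices):
a = 1: 1+1=2, 1+4=5, 1+7=8, 1+10=11
a = 4: 4+4=8, 4+7=11, 4+10=14
a = 7: 7+7=14, 7+10=17
a = 10: 10+10=20
Distinct sums: {2, 5, 8, 11, 14, 17, 20}
|A + A| = 7

|A + A| = 7


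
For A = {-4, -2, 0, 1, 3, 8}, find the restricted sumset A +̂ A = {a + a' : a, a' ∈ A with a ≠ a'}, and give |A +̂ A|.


Restricted sumset: A +̂ A = {a + a' : a ∈ A, a' ∈ A, a ≠ a'}.
Equivalently, take A + A and drop any sum 2a that is achievable ONLY as a + a for a ∈ A (i.e. sums representable only with equal summands).
Enumerate pairs (a, a') with a < a' (symmetric, so each unordered pair gives one sum; this covers all a ≠ a'):
  -4 + -2 = -6
  -4 + 0 = -4
  -4 + 1 = -3
  -4 + 3 = -1
  -4 + 8 = 4
  -2 + 0 = -2
  -2 + 1 = -1
  -2 + 3 = 1
  -2 + 8 = 6
  0 + 1 = 1
  0 + 3 = 3
  0 + 8 = 8
  1 + 3 = 4
  1 + 8 = 9
  3 + 8 = 11
Collected distinct sums: {-6, -4, -3, -2, -1, 1, 3, 4, 6, 8, 9, 11}
|A +̂ A| = 12
(Reference bound: |A +̂ A| ≥ 2|A| - 3 for |A| ≥ 2, with |A| = 6 giving ≥ 9.)

|A +̂ A| = 12


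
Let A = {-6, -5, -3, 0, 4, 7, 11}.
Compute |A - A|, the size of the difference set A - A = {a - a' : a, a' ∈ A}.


A - A = {a - a' : a, a' ∈ A}; |A| = 7.
Bounds: 2|A|-1 ≤ |A - A| ≤ |A|² - |A| + 1, i.e. 13 ≤ |A - A| ≤ 43.
Note: 0 ∈ A - A always (from a - a). The set is symmetric: if d ∈ A - A then -d ∈ A - A.
Enumerate nonzero differences d = a - a' with a > a' (then include -d):
Positive differences: {1, 2, 3, 4, 5, 6, 7, 9, 10, 11, 12, 13, 14, 16, 17}
Full difference set: {0} ∪ (positive diffs) ∪ (negative diffs).
|A - A| = 1 + 2·15 = 31 (matches direct enumeration: 31).

|A - A| = 31


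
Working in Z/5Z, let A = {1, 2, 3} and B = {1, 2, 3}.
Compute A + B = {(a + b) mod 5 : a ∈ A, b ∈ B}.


Work in Z/5Z: reduce every sum a + b modulo 5.
Enumerate all 9 pairs:
a = 1: 1+1=2, 1+2=3, 1+3=4
a = 2: 2+1=3, 2+2=4, 2+3=0
a = 3: 3+1=4, 3+2=0, 3+3=1
Distinct residues collected: {0, 1, 2, 3, 4}
|A + B| = 5 (out of 5 total residues).

A + B = {0, 1, 2, 3, 4}


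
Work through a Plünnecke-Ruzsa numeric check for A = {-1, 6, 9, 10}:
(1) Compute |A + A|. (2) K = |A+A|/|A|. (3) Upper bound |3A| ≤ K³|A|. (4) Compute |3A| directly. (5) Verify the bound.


|A| = 4.
Step 1: Compute A + A by enumerating all 16 pairs.
A + A = {-2, 5, 8, 9, 12, 15, 16, 18, 19, 20}, so |A + A| = 10.
Step 2: Doubling constant K = |A + A|/|A| = 10/4 = 10/4 ≈ 2.5000.
Step 3: Plünnecke-Ruzsa gives |3A| ≤ K³·|A| = (2.5000)³ · 4 ≈ 62.5000.
Step 4: Compute 3A = A + A + A directly by enumerating all triples (a,b,c) ∈ A³; |3A| = 19.
Step 5: Check 19 ≤ 62.5000? Yes ✓.

K = 10/4, Plünnecke-Ruzsa bound K³|A| ≈ 62.5000, |3A| = 19, inequality holds.


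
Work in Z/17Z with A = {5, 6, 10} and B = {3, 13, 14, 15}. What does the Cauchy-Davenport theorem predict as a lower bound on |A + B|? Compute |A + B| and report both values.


Cauchy-Davenport: |A + B| ≥ min(p, |A| + |B| - 1) for A, B nonempty in Z/pZ.
|A| = 3, |B| = 4, p = 17.
CD lower bound = min(17, 3 + 4 - 1) = min(17, 6) = 6.
Compute A + B mod 17 directly:
a = 5: 5+3=8, 5+13=1, 5+14=2, 5+15=3
a = 6: 6+3=9, 6+13=2, 6+14=3, 6+15=4
a = 10: 10+3=13, 10+13=6, 10+14=7, 10+15=8
A + B = {1, 2, 3, 4, 6, 7, 8, 9, 13}, so |A + B| = 9.
Verify: 9 ≥ 6? Yes ✓.

CD lower bound = 6, actual |A + B| = 9.


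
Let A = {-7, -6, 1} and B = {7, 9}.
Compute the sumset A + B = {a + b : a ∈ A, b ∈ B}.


A + B = {a + b : a ∈ A, b ∈ B}.
Enumerate all |A|·|B| = 3·2 = 6 pairs (a, b) and collect distinct sums.
a = -7: -7+7=0, -7+9=2
a = -6: -6+7=1, -6+9=3
a = 1: 1+7=8, 1+9=10
Collecting distinct sums: A + B = {0, 1, 2, 3, 8, 10}
|A + B| = 6

A + B = {0, 1, 2, 3, 8, 10}


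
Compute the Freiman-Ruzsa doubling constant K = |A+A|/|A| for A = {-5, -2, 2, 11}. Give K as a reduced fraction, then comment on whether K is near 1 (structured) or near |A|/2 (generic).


|A| = 4.
Compute A + A by enumerating all 16 pairs.
A + A = {-10, -7, -4, -3, 0, 4, 6, 9, 13, 22}, so |A + A| = 10.
K = |A + A| / |A| = 10/4 = 5/2 ≈ 2.5000.
Reference: AP of size 4 gives K = 7/4 ≈ 1.7500; a fully generic set of size 4 gives K ≈ 2.5000.

|A| = 4, |A + A| = 10, K = 10/4 = 5/2.


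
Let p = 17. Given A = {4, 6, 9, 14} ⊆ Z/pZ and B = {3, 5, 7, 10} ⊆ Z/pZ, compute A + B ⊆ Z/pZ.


Work in Z/17Z: reduce every sum a + b modulo 17.
Enumerate all 16 pairs:
a = 4: 4+3=7, 4+5=9, 4+7=11, 4+10=14
a = 6: 6+3=9, 6+5=11, 6+7=13, 6+10=16
a = 9: 9+3=12, 9+5=14, 9+7=16, 9+10=2
a = 14: 14+3=0, 14+5=2, 14+7=4, 14+10=7
Distinct residues collected: {0, 2, 4, 7, 9, 11, 12, 13, 14, 16}
|A + B| = 10 (out of 17 total residues).

A + B = {0, 2, 4, 7, 9, 11, 12, 13, 14, 16}


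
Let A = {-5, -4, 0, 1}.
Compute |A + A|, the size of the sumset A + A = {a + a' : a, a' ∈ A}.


A + A = {a + a' : a, a' ∈ A}; |A| = 4.
General bounds: 2|A| - 1 ≤ |A + A| ≤ |A|(|A|+1)/2, i.e. 7 ≤ |A + A| ≤ 10.
Lower bound 2|A|-1 is attained iff A is an arithmetic progression.
Enumerate sums a + a' for a ≤ a' (symmetric, so this suffices):
a = -5: -5+-5=-10, -5+-4=-9, -5+0=-5, -5+1=-4
a = -4: -4+-4=-8, -4+0=-4, -4+1=-3
a = 0: 0+0=0, 0+1=1
a = 1: 1+1=2
Distinct sums: {-10, -9, -8, -5, -4, -3, 0, 1, 2}
|A + A| = 9

|A + A| = 9


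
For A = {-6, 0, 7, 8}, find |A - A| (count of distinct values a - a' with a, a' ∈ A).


A - A = {a - a' : a, a' ∈ A}; |A| = 4.
Bounds: 2|A|-1 ≤ |A - A| ≤ |A|² - |A| + 1, i.e. 7 ≤ |A - A| ≤ 13.
Note: 0 ∈ A - A always (from a - a). The set is symmetric: if d ∈ A - A then -d ∈ A - A.
Enumerate nonzero differences d = a - a' with a > a' (then include -d):
Positive differences: {1, 6, 7, 8, 13, 14}
Full difference set: {0} ∪ (positive diffs) ∪ (negative diffs).
|A - A| = 1 + 2·6 = 13 (matches direct enumeration: 13).

|A - A| = 13


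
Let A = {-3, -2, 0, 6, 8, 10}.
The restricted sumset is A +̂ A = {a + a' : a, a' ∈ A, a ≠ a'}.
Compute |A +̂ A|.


Restricted sumset: A +̂ A = {a + a' : a ∈ A, a' ∈ A, a ≠ a'}.
Equivalently, take A + A and drop any sum 2a that is achievable ONLY as a + a for a ∈ A (i.e. sums representable only with equal summands).
Enumerate pairs (a, a') with a < a' (symmetric, so each unordered pair gives one sum; this covers all a ≠ a'):
  -3 + -2 = -5
  -3 + 0 = -3
  -3 + 6 = 3
  -3 + 8 = 5
  -3 + 10 = 7
  -2 + 0 = -2
  -2 + 6 = 4
  -2 + 8 = 6
  -2 + 10 = 8
  0 + 6 = 6
  0 + 8 = 8
  0 + 10 = 10
  6 + 8 = 14
  6 + 10 = 16
  8 + 10 = 18
Collected distinct sums: {-5, -3, -2, 3, 4, 5, 6, 7, 8, 10, 14, 16, 18}
|A +̂ A| = 13
(Reference bound: |A +̂ A| ≥ 2|A| - 3 for |A| ≥ 2, with |A| = 6 giving ≥ 9.)

|A +̂ A| = 13


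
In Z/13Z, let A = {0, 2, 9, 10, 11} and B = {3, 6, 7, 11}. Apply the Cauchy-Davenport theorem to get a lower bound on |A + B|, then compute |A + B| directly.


Cauchy-Davenport: |A + B| ≥ min(p, |A| + |B| - 1) for A, B nonempty in Z/pZ.
|A| = 5, |B| = 4, p = 13.
CD lower bound = min(13, 5 + 4 - 1) = min(13, 8) = 8.
Compute A + B mod 13 directly:
a = 0: 0+3=3, 0+6=6, 0+7=7, 0+11=11
a = 2: 2+3=5, 2+6=8, 2+7=9, 2+11=0
a = 9: 9+3=12, 9+6=2, 9+7=3, 9+11=7
a = 10: 10+3=0, 10+6=3, 10+7=4, 10+11=8
a = 11: 11+3=1, 11+6=4, 11+7=5, 11+11=9
A + B = {0, 1, 2, 3, 4, 5, 6, 7, 8, 9, 11, 12}, so |A + B| = 12.
Verify: 12 ≥ 8? Yes ✓.

CD lower bound = 8, actual |A + B| = 12.


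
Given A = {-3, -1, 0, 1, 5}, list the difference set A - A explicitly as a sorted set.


A - A = {a - a' : a, a' ∈ A}.
Compute a - a' for each ordered pair (a, a'):
a = -3: -3--3=0, -3--1=-2, -3-0=-3, -3-1=-4, -3-5=-8
a = -1: -1--3=2, -1--1=0, -1-0=-1, -1-1=-2, -1-5=-6
a = 0: 0--3=3, 0--1=1, 0-0=0, 0-1=-1, 0-5=-5
a = 1: 1--3=4, 1--1=2, 1-0=1, 1-1=0, 1-5=-4
a = 5: 5--3=8, 5--1=6, 5-0=5, 5-1=4, 5-5=0
Collecting distinct values (and noting 0 appears from a-a):
A - A = {-8, -6, -5, -4, -3, -2, -1, 0, 1, 2, 3, 4, 5, 6, 8}
|A - A| = 15

A - A = {-8, -6, -5, -4, -3, -2, -1, 0, 1, 2, 3, 4, 5, 6, 8}
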